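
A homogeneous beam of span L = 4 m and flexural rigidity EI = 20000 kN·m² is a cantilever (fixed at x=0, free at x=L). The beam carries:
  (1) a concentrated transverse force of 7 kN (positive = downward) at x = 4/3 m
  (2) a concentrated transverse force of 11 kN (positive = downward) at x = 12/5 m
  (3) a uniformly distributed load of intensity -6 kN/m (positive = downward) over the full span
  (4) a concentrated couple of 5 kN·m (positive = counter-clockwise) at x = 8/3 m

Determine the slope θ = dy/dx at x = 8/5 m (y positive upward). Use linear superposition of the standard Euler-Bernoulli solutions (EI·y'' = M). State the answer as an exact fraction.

θ(8/5) = 1673/1406250 rad

Load 1 — point force P=7 kN at a=4/3 m (b=L-a=8/3):
  θ_1 = -Pa²/(2EI)  [x>a] = -7·(4/3)²/(2·20000) = -7/22500 rad
Load 2 — point force P=11 kN at a=12/5 m (b=L-a=8/5):
  θ_2 = -Px(2a-x)/(2EI)  [x≤a] = -11·(8/5)·(2·(12/5)-(8/5))/(2·20000) = -22/15625 rad
Load 3 — uniform load w=-6 kN/m over full span:
  θ_3 = -wx(x²-3Lx+3L²)/(6EI) = -(-6)·(8/5)·((8/5)²-3·4·(8/5)+3·4²)/(6·20000) = 196/78125 rad
Load 4 — applied couple M₀=5 kN·m at a=8/3 m (b=L-a=4/3):
  θ_4 = M₀x/EI  [x≤a] = 5·(8/5)/20000 = 1/2500 rad
Superposition: θ = Σ θ_i = 1673/1406250 rad ≈ 0.001190 rad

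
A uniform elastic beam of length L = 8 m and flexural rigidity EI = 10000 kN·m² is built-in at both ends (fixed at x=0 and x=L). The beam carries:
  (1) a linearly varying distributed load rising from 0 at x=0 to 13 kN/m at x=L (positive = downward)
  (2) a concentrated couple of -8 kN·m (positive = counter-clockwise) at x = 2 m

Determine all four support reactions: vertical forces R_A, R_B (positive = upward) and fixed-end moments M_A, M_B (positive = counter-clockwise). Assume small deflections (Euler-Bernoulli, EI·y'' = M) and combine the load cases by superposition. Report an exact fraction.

Load 1 — triangular load w₀=13 kN/m (0→w₀ over full span):
  R_A = 3w₀L/20 = 3·13·8/20 = 78/5 kN
  M_A = w₀L²/30 = 13·8²/30 = 416/15 kN·m
  R_B = 7w₀L/20 = 7·13·8/20 = 182/5 kN
  M_B = -w₀L²/20 = -13·8²/20 = -208/5 kN·m
Load 2 — applied couple M₀=-8 kN·m at a=2 m (b=L-a=6):
  R_A = 6M₀ab/L³ = 6·(-8)·2·6/8³ = -9/8 kN
  M_A = M₀b(2a-b)/L² = (-8)·6·(2·2-6)/8² = 3/2 kN·m
  R_B = -6M₀ab/L³ = -6·(-8)·2·6/8³ = 9/8 kN
  M_B = M₀a(2b-a)/L² = (-8)·2·(2·6-2)/8² = -5/2 kN·m
Superposition: R_A = 579/40 kN, M_A = 877/30 kN·m, R_B = 1501/40 kN, M_B = -441/10 kN·m

R_A = 579/40 kN, M_A = 877/30 kN·m, R_B = 1501/40 kN, M_B = -441/10 kN·m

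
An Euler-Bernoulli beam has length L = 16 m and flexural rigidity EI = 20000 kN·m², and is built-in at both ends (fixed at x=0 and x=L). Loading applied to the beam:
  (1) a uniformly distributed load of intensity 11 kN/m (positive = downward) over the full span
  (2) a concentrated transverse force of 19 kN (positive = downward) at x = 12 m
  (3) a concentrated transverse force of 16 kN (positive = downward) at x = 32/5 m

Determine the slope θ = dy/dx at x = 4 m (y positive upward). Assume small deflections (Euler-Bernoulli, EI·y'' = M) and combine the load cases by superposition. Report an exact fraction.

θ(4) = -224881/10000000 rad

Load 1 — uniform load w=11 kN/m over full span:
  θ_1 = -wx(L-x)(L-2x)/(12EI) = -11·4·(16-4)·(16-2·4)/(12·20000) = -11/625 rad
Load 2 — point force P=19 kN at a=12 m (b=L-a=4):
  θ_2 = -Pb²x(2aL-(3a+b)x)/(2L³EI)  [x≤a] = -19·4²·4·(2·12·16-(3·12+4)·4)/(2·16³·20000) = -133/80000 rad
Load 3 — point force P=16 kN at a=32/5 m (b=L-a=48/5):
  θ_3 = -Pb²x(2aL-(3a+b)x)/(2L³EI)  [x≤a] = -16·(48/5)²·4·(2·(32/5)·16-(3·(32/5)+(48/5))·4)/(2·16³·20000) = -252/78125 rad
Superposition: θ = Σ θ_i = -224881/10000000 rad ≈ -0.022488 rad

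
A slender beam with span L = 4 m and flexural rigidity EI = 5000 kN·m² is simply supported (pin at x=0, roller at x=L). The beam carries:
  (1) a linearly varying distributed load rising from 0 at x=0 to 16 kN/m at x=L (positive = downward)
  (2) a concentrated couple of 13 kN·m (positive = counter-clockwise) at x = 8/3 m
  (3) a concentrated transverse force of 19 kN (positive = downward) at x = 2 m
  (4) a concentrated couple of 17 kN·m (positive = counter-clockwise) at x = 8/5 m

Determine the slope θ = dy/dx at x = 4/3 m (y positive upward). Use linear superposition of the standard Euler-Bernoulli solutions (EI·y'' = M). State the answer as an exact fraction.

θ(4/3) = -119777/30375000 rad

Load 1 — triangular load w₀=16 kN/m (0→w₀ over full span):
  θ_1 = -w₀(7L⁴-30L²x²+15x⁴)/(360LEI) = -16·(7·4⁴-30·4²·(4/3)²+15·(4/3)⁴)/(360·4·5000) = -1664/759375 rad
Load 2 — applied couple M₀=13 kN·m at a=8/3 m (b=L-a=4/3):
  θ_2 = (M₀x²/(2L)+C₁)/EI  [x≤a] with C₁=M₀(3b²-L²)/(6L)=-52/9 = (13·(4/3)²/(2·4)+(-52/9))/5000 = -13/22500 rad
Load 3 — point force P=19 kN at a=2 m (b=L-a=2):
  θ_3 = -Pb(L²-b²-3x²)/(6LEI)  [x≤a] = -19·2·(4²-2²-3·(4/3)²)/(6·4·5000) = -19/9000 rad
Load 4 — applied couple M₀=17 kN·m at a=8/5 m (b=L-a=12/5):
  θ_4 = (M₀x²/(2L)+C₁)/EI  [x≤a] with C₁=M₀(3b²-L²)/(6L)=68/75 = (17·(4/3)²/(2·4)+(68/75))/5000 = 527/562500 rad
Superposition: θ = Σ θ_i = -119777/30375000 rad ≈ -0.003943 rad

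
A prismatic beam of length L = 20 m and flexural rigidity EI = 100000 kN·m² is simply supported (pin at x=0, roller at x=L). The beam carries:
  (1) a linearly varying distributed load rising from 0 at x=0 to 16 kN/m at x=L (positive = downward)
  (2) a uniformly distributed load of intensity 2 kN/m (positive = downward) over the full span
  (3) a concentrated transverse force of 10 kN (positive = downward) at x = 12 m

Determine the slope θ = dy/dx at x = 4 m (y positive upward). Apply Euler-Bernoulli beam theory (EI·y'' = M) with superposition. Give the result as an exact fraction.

θ(4) = -7849/281250 rad

Load 1 — triangular load w₀=16 kN/m (0→w₀ over full span):
  θ_1 = -w₀(7L⁴-30L²x²+15x⁴)/(360LEI) = -16·(7·20⁴-30·20²·4²+15·4⁴)/(360·20·100000) = -2912/140625 rad
Load 2 — uniform load w=2 kN/m over full span:
  θ_2 = -w(L³-6Lx²+4x³)/(24EI) = -2·(20³-6·20·4²+4·4³)/(24·100000) = -33/6250 rad
Load 3 — point force P=10 kN at a=12 m (b=L-a=8):
  θ_3 = -Pb(L²-b²-3x²)/(6LEI)  [x≤a] = -10·8·(20²-8²-3·4²)/(6·20·100000) = -6/3125 rad
Superposition: θ = Σ θ_i = -7849/281250 rad ≈ -0.027908 rad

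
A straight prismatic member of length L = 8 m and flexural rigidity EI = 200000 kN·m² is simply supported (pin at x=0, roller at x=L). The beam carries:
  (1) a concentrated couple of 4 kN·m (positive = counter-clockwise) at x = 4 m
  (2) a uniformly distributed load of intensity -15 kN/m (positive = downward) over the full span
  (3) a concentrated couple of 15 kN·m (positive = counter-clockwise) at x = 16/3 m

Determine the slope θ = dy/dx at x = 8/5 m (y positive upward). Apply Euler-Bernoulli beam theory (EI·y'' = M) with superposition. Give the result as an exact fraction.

Load 1 — applied couple M₀=4 kN·m at a=4 m (b=L-a=4):
  θ_1 = (M₀x²/(2L)+C₁)/EI  [x≤a] with C₁=M₀(3b²-L²)/(6L)=-4/3 = (4·(8/5)²/(2·8)+(-4/3))/200000 = -13/3750000 rad
Load 2 — uniform load w=-15 kN/m over full span:
  θ_2 = -w(L³-6Lx²+4x³)/(24EI) = -(-15)·(8³-6·8·(8/5)²+4·(8/5)³)/(24·200000) = 99/78125 rad
Load 3 — applied couple M₀=15 kN·m at a=16/3 m (b=L-a=8/3):
  θ_3 = (M₀x²/(2L)+C₁)/EI  [x≤a] with C₁=M₀(3b²-L²)/(6L)=-40/3 = (15·(8/5)²/(2·8)+(-40/3))/200000 = -41/750000 rad
Superposition: θ = Σ θ_i = 2267/1875000 rad ≈ 0.001209 rad

θ(8/5) = 2267/1875000 rad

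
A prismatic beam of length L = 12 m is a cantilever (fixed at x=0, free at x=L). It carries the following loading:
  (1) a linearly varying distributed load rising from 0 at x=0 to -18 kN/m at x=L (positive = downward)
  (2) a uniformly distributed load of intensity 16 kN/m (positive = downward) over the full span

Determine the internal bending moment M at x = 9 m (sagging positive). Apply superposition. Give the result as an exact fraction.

M(9) = 9/4 kN·m

Load 1 — triangular load w₀=-18 kN/m (0→w₀ over full span):
  M_1 = w₀Lx/2 - w₀L²/3 - w₀x³/(6L) = (-18)·12·9/2 - (-18)·12²/3 - (-18)·9³/(6·12) = 297/4 kN·m
Load 2 — uniform load w=16 kN/m over full span:
  M_2 = -w(L-x)²/2 = -16·(12-9)²/2 = -72 kN·m
Superposition: M = Σ M_i = 9/4 kN·m ≈ 2.250000 kN·m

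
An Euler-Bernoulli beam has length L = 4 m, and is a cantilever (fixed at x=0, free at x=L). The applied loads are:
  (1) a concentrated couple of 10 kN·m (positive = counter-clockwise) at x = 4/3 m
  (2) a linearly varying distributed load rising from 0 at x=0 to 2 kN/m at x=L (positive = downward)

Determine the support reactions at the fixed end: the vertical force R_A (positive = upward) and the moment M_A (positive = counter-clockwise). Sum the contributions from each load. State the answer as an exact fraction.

R_A = 4 kN, M_A = 2/3 kN·m

Load 1 — applied couple M₀=10 kN·m at a=4/3 m (b=L-a=8/3):
  R_A = 0 kN
  M_A = -M₀ = -10 kN·m
Load 2 — triangular load w₀=2 kN/m (0→w₀ over full span):
  R_A = w₀L/2 = 2·4/2 = 4 kN
  M_A = w₀L²/3 = 2·4²/3 = 32/3 kN·m
Superposition: R_A = 4 kN, M_A = 2/3 kN·m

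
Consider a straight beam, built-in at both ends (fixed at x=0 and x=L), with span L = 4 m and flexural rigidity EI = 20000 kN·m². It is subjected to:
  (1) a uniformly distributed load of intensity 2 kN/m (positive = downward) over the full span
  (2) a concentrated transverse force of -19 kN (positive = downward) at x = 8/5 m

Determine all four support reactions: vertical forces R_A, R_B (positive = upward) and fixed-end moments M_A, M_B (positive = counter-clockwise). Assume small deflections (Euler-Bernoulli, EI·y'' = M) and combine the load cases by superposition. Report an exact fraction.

Load 1 — uniform load w=2 kN/m over full span:
  R_A = wL/2 = 2·4/2 = 4 kN
  M_A = wL²/12 = 2·4²/12 = 8/3 kN·m
  R_B = wL/2 = 2·4/2 = 4 kN
  M_B = -wL²/12 = -2·4²/12 = -8/3 kN·m
Load 2 — point force P=-19 kN at a=8/5 m (b=L-a=12/5):
  R_A = Pb²(3a+b)/L³ = (-19)·(12/5)²·(3·(8/5)+(12/5))/4³ = -1539/125 kN
  M_A = Pab²/L² = (-19)·(8/5)·(12/5)²/4² = -1368/125 kN·m
  R_B = Pa²(a+3b)/L³ = (-19)·(8/5)²·((8/5)+3·(12/5))/4³ = -836/125 kN
  M_B = -Pa²b/L² = -(-19)·(8/5)²·(12/5)/4² = 912/125 kN·m
Superposition: R_A = -1039/125 kN, M_A = -3104/375 kN·m, R_B = -336/125 kN, M_B = 1736/375 kN·m

R_A = -1039/125 kN, M_A = -3104/375 kN·m, R_B = -336/125 kN, M_B = 1736/375 kN·m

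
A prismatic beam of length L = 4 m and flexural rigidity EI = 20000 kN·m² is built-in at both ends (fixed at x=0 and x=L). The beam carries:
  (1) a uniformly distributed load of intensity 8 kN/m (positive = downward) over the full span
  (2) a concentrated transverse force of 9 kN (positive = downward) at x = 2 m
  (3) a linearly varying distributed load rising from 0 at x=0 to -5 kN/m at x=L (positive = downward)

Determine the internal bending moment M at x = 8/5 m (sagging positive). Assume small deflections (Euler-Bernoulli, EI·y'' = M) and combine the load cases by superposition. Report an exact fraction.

Load 1 — uniform load w=8 kN/m over full span:
  M_1 = wLx/2 - wL²/12 - wx²/2 = 8·4·(8/5)/2 - 8·4²/12 - 8·(8/5)²/2 = 352/75 kN·m
Load 2 — point force P=9 kN at a=2 m (b=L-a=2):
  M_2 = Pb²(3a+b)x/L³ - Pab²/L²  [x≤a] = 9·2²·(3·2+2)·(8/5)/4³ - 9·2·2²/4² = 27/10 kN·m
Load 3 — triangular load w₀=-5 kN/m (0→w₀ over full span):
  M_3 = 3w₀Lx/20 - w₀L²/30 - w₀x³/(6L) = 3·(-5)·4·(8/5)/20 - (-5)·4²/30 - (-5)·(8/5)³/(6·4) = -32/25 kN·m
Superposition: M = Σ M_i = 917/150 kN·m ≈ 6.113333 kN·m

M(8/5) = 917/150 kN·m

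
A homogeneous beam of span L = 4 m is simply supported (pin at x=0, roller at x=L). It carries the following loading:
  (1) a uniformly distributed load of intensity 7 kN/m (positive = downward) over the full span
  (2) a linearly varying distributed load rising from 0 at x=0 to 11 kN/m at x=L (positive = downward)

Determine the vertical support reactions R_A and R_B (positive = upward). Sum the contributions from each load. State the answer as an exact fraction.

Load 1 — uniform load w=7 kN/m over full span:
  R_A = wL/2 = 7·4/2 = 14 kN
  R_B = wL/2 = 7·4/2 = 14 kN
Load 2 — triangular load w₀=11 kN/m (0→w₀ over full span):
  R_A = w₀L/6 = 11·4/6 = 22/3 kN
  R_B = w₀L/3 = 11·4/3 = 44/3 kN
Superposition: R_A = 64/3 kN, R_B = 86/3 kN

R_A = 64/3 kN, R_B = 86/3 kN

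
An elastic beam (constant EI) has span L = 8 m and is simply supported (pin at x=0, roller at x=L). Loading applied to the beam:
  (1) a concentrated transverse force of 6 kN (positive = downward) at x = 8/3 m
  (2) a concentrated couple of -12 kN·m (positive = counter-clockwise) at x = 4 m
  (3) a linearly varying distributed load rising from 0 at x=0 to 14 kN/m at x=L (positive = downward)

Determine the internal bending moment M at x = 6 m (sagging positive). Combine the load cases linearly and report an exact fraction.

M(6) = 56 kN·m

Load 1 — point force P=6 kN at a=8/3 m (b=L-a=16/3):
  M_1 = Pa(L-x)/L  [x>a] = 6·(8/3)·(8-6)/8 = 4 kN·m
Load 2 — applied couple M₀=-12 kN·m at a=4 m (b=L-a=4):
  M_2 = M₀x/L - M₀  [x>a] = (-12)·6/8 - (-12) = 3 kN·m
Load 3 — triangular load w₀=14 kN/m (0→w₀ over full span):
  M_3 = w₀Lx/6 - w₀x³/(6L) = 14·8·6/6 - 14·6³/(6·8) = 49 kN·m
Superposition: M = Σ M_i = 56 kN·m ≈ 56.000000 kN·m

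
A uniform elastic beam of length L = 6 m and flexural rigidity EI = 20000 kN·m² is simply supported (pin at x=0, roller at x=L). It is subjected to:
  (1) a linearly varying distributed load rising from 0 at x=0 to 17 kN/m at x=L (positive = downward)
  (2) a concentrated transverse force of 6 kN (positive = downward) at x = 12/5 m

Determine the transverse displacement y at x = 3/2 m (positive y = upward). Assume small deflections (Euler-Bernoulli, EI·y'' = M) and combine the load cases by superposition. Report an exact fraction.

Load 1 — triangular load w₀=17 kN/m (0→w₀ over full span):
  y_1 = -w₀x(7L⁴-10L²x²+3x⁴)/(360LEI) = -17·(3/2)·(7·6⁴-10·6²·(3/2)²+3·(3/2)⁴)/(360·6·20000) = -50031/10240000 m
Load 2 — point force P=6 kN at a=12/5 m (b=L-a=18/5):
  y_2 = -Pbx(L²-b²-x²)/(6LEI)  [x≤a] = -6·(18/5)·(3/2)·(6²-(18/5)²-(3/2)²)/(6·6·20000) = -18711/20000000 m
Superposition: y = Σ y_i = -7451379/1280000000 m ≈ -0.005821 m

y(3/2) = -7451379/1280000000 m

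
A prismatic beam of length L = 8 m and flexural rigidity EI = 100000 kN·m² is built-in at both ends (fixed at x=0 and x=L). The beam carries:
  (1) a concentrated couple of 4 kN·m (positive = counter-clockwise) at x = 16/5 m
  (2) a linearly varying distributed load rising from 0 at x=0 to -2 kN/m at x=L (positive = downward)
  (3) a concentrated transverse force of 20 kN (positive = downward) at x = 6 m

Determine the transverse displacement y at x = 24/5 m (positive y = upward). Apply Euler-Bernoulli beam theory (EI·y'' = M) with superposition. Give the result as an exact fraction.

y(24/5) = -15581/97656250 m

Load 1 — applied couple M₀=4 kN·m at a=16/5 m (b=L-a=24/5):
  y_1 = (R_Ax³/6 - M_Ax²/2 - M₀(x-a)²/2)/EI  [x>a] with R_A=18/25, M_A=12/25 = ((18/25)·(24/5)³/6 - (12/25)·(24/5)²/2 - 4·((24/5)-(16/5))²/2)/100000 = 256/9765625 m
Load 2 — triangular load w₀=-2 kN/m (0→w₀ over full span):
  y_2 = -w₀x²(L-x)²(x+2L)/(120LEI) = -(-2)·(24/5)²·(8-(24/5))²·((24/5)+2·8)/(120·8·100000) = 4992/48828125 m
Load 3 — point force P=20 kN at a=6 m (b=L-a=2):
  y_3 = -Pb²x²(3aL-(3a+b)x)/(6L³EI)  [x≤a] = -20·2²·(24/5)²·(3·6·8-(3·6+2)·(24/5))/(6·8³·100000) = -9/31250 m
Superposition: y = Σ y_i = -15581/97656250 m ≈ -0.000160 m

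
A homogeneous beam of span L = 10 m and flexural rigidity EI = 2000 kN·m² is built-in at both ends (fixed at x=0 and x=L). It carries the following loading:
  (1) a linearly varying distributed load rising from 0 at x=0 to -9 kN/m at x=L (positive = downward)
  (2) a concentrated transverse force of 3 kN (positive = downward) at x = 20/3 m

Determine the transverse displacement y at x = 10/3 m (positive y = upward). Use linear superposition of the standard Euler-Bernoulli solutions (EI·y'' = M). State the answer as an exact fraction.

y(10/3) = 115/2916 m

Load 1 — triangular load w₀=-9 kN/m (0→w₀ over full span):
  y_1 = -w₀x²(L-x)²(x+2L)/(120LEI) = -(-9)·(10/3)²·(10-(10/3))²·((10/3)+2·10)/(120·10·2000) = 7/162 m
Load 2 — point force P=3 kN at a=20/3 m (b=L-a=10/3):
  y_2 = -Pb²x²(3aL-(3a+b)x)/(6L³EI)  [x≤a] = -3·(10/3)²·(10/3)²·(3·(20/3)·10-(3·(20/3)+(10/3))·(10/3))/(6·10³·2000) = -11/2916 m
Superposition: y = Σ y_i = 115/2916 m ≈ 0.039438 m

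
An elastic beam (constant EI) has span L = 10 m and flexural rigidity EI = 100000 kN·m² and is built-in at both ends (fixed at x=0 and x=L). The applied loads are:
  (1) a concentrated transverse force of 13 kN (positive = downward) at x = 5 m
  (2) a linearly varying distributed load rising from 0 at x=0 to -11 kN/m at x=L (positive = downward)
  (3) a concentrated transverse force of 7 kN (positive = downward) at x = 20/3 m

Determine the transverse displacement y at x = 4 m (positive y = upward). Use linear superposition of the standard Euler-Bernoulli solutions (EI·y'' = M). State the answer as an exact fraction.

y(4) = 44479/101250000 m

Load 1 — point force P=13 kN at a=5 m (b=L-a=5):
  y_1 = -Pb²x²(3aL-(3a+b)x)/(6L³EI)  [x≤a] = -13·5²·4²·(3·5·10-(3·5+5)·4)/(6·10³·100000) = -91/150000 m
Load 2 — triangular load w₀=-11 kN/m (0→w₀ over full span):
  y_2 = -w₀x²(L-x)²(x+2L)/(120LEI) = -(-11)·4²·(10-4)²·(4+2·10)/(120·10·100000) = 99/78125 m
Load 3 — point force P=7 kN at a=20/3 m (b=L-a=10/3):
  y_3 = -Pb²x²(3aL-(3a+b)x)/(6L³EI)  [x≤a] = -7·(10/3)²·4²·(3·(20/3)·10-(3·(20/3)+(10/3))·4)/(6·10³·100000) = -56/253125 m
Superposition: y = Σ y_i = 44479/101250000 m ≈ 0.000439 m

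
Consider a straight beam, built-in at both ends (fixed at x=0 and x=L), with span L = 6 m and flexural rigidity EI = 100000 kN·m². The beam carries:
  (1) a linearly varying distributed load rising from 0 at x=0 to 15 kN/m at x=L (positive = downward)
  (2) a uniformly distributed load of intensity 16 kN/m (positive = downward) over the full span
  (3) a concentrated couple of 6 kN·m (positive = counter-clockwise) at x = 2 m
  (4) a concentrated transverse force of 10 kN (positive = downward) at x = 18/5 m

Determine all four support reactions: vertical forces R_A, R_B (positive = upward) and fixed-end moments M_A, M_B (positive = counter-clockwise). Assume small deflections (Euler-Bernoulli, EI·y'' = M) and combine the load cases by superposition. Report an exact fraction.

R_A = 9953/150 kN, M_A = 1794/25 kN·m, R_B = 12697/150 kN, M_B = -2041/25 kN·m

Load 1 — triangular load w₀=15 kN/m (0→w₀ over full span):
  R_A = 3w₀L/20 = 3·15·6/20 = 27/2 kN
  M_A = w₀L²/30 = 15·6²/30 = 18 kN·m
  R_B = 7w₀L/20 = 7·15·6/20 = 63/2 kN
  M_B = -w₀L²/20 = -15·6²/20 = -27 kN·m
Load 2 — uniform load w=16 kN/m over full span:
  R_A = wL/2 = 16·6/2 = 48 kN
  M_A = wL²/12 = 16·6²/12 = 48 kN·m
  R_B = wL/2 = 16·6/2 = 48 kN
  M_B = -wL²/12 = -16·6²/12 = -48 kN·m
Load 3 — applied couple M₀=6 kN·m at a=2 m (b=L-a=4):
  R_A = 6M₀ab/L³ = 6·6·2·4/6³ = 4/3 kN
  M_A = M₀b(2a-b)/L² = 6·4·(2·2-4)/6² = 0 kN·m
  R_B = -6M₀ab/L³ = -6·6·2·4/6³ = -4/3 kN
  M_B = M₀a(2b-a)/L² = 6·2·(2·4-2)/6² = 2 kN·m
Load 4 — point force P=10 kN at a=18/5 m (b=L-a=12/5):
  R_A = Pb²(3a+b)/L³ = 10·(12/5)²·(3·(18/5)+(12/5))/6³ = 88/25 kN
  M_A = Pab²/L² = 10·(18/5)·(12/5)²/6² = 144/25 kN·m
  R_B = Pa²(a+3b)/L³ = 10·(18/5)²·((18/5)+3·(12/5))/6³ = 162/25 kN
  M_B = -Pa²b/L² = -10·(18/5)²·(12/5)/6² = -216/25 kN·m
Superposition: R_A = 9953/150 kN, M_A = 1794/25 kN·m, R_B = 12697/150 kN, M_B = -2041/25 kN·m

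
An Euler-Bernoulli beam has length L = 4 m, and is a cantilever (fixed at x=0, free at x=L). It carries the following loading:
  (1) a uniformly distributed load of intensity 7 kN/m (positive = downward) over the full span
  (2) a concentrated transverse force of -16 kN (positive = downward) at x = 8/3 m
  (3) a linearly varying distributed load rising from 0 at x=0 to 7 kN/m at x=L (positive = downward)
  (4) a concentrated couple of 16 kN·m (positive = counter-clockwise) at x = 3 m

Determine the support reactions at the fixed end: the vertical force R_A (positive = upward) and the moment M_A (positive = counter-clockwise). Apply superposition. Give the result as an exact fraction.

R_A = 26 kN, M_A = 104/3 kN·m

Load 1 — uniform load w=7 kN/m over full span:
  R_A = wL = 7·4 = 28 kN
  M_A = wL²/2 = 7·4²/2 = 56 kN·m
Load 2 — point force P=-16 kN at a=8/3 m (b=L-a=4/3):
  R_A = P = (-16) = -16 kN
  M_A = Pa = (-16)·(8/3) = -128/3 kN·m
Load 3 — triangular load w₀=7 kN/m (0→w₀ over full span):
  R_A = w₀L/2 = 7·4/2 = 14 kN
  M_A = w₀L²/3 = 7·4²/3 = 112/3 kN·m
Load 4 — applied couple M₀=16 kN·m at a=3 m (b=L-a=1):
  R_A = 0 kN
  M_A = -M₀ = -16 kN·m
Superposition: R_A = 26 kN, M_A = 104/3 kN·m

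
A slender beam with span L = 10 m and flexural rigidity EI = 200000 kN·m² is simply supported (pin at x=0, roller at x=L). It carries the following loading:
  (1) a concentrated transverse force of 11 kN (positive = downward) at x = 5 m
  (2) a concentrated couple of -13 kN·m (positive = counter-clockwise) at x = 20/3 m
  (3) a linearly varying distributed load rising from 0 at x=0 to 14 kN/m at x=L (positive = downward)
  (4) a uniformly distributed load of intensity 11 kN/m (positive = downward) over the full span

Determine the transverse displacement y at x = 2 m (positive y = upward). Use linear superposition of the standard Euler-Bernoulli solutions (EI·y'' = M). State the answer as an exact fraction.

Load 1 — point force P=11 kN at a=5 m (b=L-a=5):
  y_1 = -Pbx(L²-b²-x²)/(6LEI)  [x≤a] = -11·5·2·(10²-5²-2²)/(6·10·200000) = -781/1200000 m
Load 2 — applied couple M₀=-13 kN·m at a=20/3 m (b=L-a=10/3):
  y_2 = (M₀x³/(6L)+C₁x)/EI  [x≤a] with C₁=M₀(3b²-L²)/(6L)=130/9 = ((-13)·2³/(6·10)+(130/9)·2)/200000 = 611/4500000 m
Load 3 — triangular load w₀=14 kN/m (0→w₀ over full span):
  y_3 = -w₀x(7L⁴-10L²x²+3x⁴)/(360LEI) = -14·2·(7·10⁴-10·10²·2²+3·2⁴)/(360·10·200000) = -602/234375 m
Load 4 — uniform load w=11 kN/m over full span:
  y_4 = -wx(L³-2Lx²+x³)/(24EI) = -11·2·(10³-2·10·2²+2³)/(24·200000) = -319/75000 m
Superposition: y = Σ y_i = -660323/90000000 m ≈ -0.007337 m

y(2) = -660323/90000000 m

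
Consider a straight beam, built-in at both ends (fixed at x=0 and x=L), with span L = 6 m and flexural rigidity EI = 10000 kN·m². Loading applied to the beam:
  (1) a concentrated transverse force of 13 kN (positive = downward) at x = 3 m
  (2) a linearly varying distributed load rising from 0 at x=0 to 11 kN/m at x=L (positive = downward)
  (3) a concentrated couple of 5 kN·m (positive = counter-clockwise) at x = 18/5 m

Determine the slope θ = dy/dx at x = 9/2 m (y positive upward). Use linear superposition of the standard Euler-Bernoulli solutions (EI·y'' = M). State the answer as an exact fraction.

θ(9/2) = 22113/12800000 rad

Load 1 — point force P=13 kN at a=3 m (b=L-a=3):
  θ_1 = Pa²(L-x)(2bL-(3b+a)(L-x))/(2L³EI)  [x>a] = 13·3²·(6-(9/2))·(2·3·6-(3·3+3)·(6-(9/2)))/(2·6³·10000) = 117/160000 rad
Load 2 — triangular load w₀=11 kN/m (0→w₀ over full span):
  θ_2 = -w₀(2x(L-x)(L-2x)(x+2L)+x²(L-x)²)/(120LEI) = -11·(2·(9/2)·(6-(9/2))·(6-2·(9/2))·((9/2)+2·6)+(9/2)²·(6-(9/2))²)/(120·6·10000) = 12177/12800000 rad
Load 3 — applied couple M₀=5 kN·m at a=18/5 m (b=L-a=12/5):
  θ_3 = (R_Ax²/2 - M_Ax - M₀(x-a))/EI  [x>a] with R_A=6/5, M_A=8/5 = ((6/5)·(9/2)²/2 - (8/5)·(9/2) - 5·((9/2)-(18/5)))/10000 = 9/200000 rad
Superposition: θ = Σ θ_i = 22113/12800000 rad ≈ 0.001728 rad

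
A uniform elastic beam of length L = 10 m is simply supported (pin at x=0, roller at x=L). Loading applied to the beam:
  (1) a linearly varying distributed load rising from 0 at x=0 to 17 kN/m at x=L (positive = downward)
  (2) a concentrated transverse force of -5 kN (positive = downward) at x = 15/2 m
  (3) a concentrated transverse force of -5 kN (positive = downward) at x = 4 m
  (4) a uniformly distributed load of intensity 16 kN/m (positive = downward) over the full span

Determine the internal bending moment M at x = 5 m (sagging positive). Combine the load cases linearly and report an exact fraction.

Load 1 — triangular load w₀=17 kN/m (0→w₀ over full span):
  M_1 = w₀Lx/6 - w₀x³/(6L) = 17·10·5/6 - 17·5³/(6·10) = 425/4 kN·m
Load 2 — point force P=-5 kN at a=15/2 m (b=L-a=5/2):
  M_2 = Pbx/L  [x≤a] = (-5)·(5/2)·5/10 = -25/4 kN·m
Load 3 — point force P=-5 kN at a=4 m (b=L-a=6):
  M_3 = Pa(L-x)/L  [x>a] = (-5)·4·(10-5)/10 = -10 kN·m
Load 4 — uniform load w=16 kN/m over full span:
  M_4 = wx(L-x)/2 = 16·5·(10-5)/2 = 200 kN·m
Superposition: M = Σ M_i = 290 kN·m ≈ 290.000000 kN·m

M(5) = 290 kN·m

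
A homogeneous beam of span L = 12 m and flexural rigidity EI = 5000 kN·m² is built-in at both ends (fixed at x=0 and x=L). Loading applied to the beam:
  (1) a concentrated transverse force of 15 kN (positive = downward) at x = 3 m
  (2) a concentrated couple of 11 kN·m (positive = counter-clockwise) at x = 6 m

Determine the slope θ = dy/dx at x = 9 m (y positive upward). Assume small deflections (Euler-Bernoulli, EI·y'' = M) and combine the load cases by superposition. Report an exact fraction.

θ(9) = 813/320000 rad

Load 1 — point force P=15 kN at a=3 m (b=L-a=9):
  θ_1 = Pa²(L-x)(2bL-(3b+a)(L-x))/(2L³EI)  [x>a] = 15·3²·(12-9)·(2·9·12-(3·9+3)·(12-9))/(2·12³·5000) = 189/64000 rad
Load 2 — applied couple M₀=11 kN·m at a=6 m (b=L-a=6):
  θ_2 = (R_Ax²/2 - M_Ax - M₀(x-a))/EI  [x>a] with R_A=11/8, M_A=11/4 = ((11/8)·9²/2 - (11/4)·9 - 11·(9-6))/5000 = -33/80000 rad
Superposition: θ = Σ θ_i = 813/320000 rad ≈ 0.002541 rad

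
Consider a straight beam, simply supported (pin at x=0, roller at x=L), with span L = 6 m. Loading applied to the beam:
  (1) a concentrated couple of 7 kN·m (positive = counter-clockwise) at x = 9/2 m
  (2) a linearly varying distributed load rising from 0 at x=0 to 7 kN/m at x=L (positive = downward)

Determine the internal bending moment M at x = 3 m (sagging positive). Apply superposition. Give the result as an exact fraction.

Load 1 — applied couple M₀=7 kN·m at a=9/2 m (b=L-a=3/2):
  M_1 = M₀x/L  [x≤a] = 7·3/6 = 7/2 kN·m
Load 2 — triangular load w₀=7 kN/m (0→w₀ over full span):
  M_2 = w₀Lx/6 - w₀x³/(6L) = 7·6·3/6 - 7·3³/(6·6) = 63/4 kN·m
Superposition: M = Σ M_i = 77/4 kN·m ≈ 19.250000 kN·m

M(3) = 77/4 kN·m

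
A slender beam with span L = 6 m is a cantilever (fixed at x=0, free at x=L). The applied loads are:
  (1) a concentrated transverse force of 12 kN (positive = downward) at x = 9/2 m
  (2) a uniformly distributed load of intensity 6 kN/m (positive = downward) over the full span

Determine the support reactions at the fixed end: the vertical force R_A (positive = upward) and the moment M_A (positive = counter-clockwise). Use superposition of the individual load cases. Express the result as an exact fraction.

R_A = 48 kN, M_A = 162 kN·m

Load 1 — point force P=12 kN at a=9/2 m (b=L-a=3/2):
  R_A = P = 12 kN
  M_A = Pa = 12·(9/2) = 54 kN·m
Load 2 — uniform load w=6 kN/m over full span:
  R_A = wL = 6·6 = 36 kN
  M_A = wL²/2 = 6·6²/2 = 108 kN·m
Superposition: R_A = 48 kN, M_A = 162 kN·m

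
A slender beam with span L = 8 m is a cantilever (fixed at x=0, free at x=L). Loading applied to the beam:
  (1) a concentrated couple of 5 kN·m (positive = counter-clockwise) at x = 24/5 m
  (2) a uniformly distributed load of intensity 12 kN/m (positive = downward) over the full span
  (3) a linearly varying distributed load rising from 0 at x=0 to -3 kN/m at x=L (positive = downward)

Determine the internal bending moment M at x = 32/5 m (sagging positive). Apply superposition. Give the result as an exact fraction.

Load 1 — applied couple M₀=5 kN·m at a=24/5 m (b=L-a=16/5):
  M_1 = 0  [x>a] = 0 kN·m
Load 2 — uniform load w=12 kN/m over full span:
  M_2 = -w(L-x)²/2 = -12·(8-(32/5))²/2 = -384/25 kN·m
Load 3 — triangular load w₀=-3 kN/m (0→w₀ over full span):
  M_3 = w₀Lx/2 - w₀L²/3 - w₀x³/(6L) = (-3)·8·(32/5)/2 - (-3)·8²/3 - (-3)·(32/5)³/(6·8) = 448/125 kN·m
Superposition: M = Σ M_i = -1472/125 kN·m ≈ -11.776000 kN·m

M(32/5) = -1472/125 kN·m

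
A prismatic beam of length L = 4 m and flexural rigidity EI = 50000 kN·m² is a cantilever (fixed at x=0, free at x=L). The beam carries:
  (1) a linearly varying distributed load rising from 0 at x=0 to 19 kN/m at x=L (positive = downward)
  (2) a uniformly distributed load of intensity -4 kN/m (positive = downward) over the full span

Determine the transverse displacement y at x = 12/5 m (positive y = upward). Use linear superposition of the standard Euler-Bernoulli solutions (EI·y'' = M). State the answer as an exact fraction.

y(12/5) = -143178/48828125 m

Load 1 — triangular load w₀=19 kN/m (0→w₀ over full span):
  y_1 = (w₀Lx³/12-w₀L²x²/6-w₀x⁵/(120L))/EI = (19·4·(12/5)³/12-19·4²·(12/5)²/6-19·(12/5)⁵/(120·4))/50000 = -202578/48828125 m
Load 2 — uniform load w=-4 kN/m over full span:
  y_2 = -wx²(x²-4Lx+6L²)/(24EI) = -(-4)·(12/5)²·((12/5)²-4·4·(12/5)+6·4²)/(24·50000) = 2376/1953125 m
Superposition: y = Σ y_i = -143178/48828125 m ≈ -0.002932 m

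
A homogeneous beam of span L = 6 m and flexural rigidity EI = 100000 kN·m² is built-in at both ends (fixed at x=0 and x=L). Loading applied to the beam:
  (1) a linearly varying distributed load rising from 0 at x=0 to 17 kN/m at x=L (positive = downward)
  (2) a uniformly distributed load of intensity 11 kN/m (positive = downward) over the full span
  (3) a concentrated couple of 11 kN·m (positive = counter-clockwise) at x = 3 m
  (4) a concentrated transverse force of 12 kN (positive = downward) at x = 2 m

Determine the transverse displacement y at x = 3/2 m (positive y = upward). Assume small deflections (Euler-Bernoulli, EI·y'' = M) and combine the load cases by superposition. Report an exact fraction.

y(3/2) = -112519/256000000 m

Load 1 — triangular load w₀=17 kN/m (0→w₀ over full span):
  y_1 = -w₀x²(L-x)²(x+2L)/(120LEI) = -17·(3/2)²·(6-(3/2))²·((3/2)+2·6)/(120·6·100000) = -37179/256000000 m
Load 2 — uniform load w=11 kN/m over full span:
  y_2 = -wx²(L-x)²/(24EI) = -11·(3/2)²·(6-(3/2))²/(24·100000) = -2673/12800000 m
Load 3 — applied couple M₀=11 kN·m at a=3 m (b=L-a=3):
  y_3 = (R_Ax³/6 - M_Ax²/2)/EI  [x≤a] with R_A=11/4, M_A=11/4 = ((11/4)·(3/2)³/6 - (11/4)·(3/2)²/2)/100000 = -99/6400000 m
Load 4 — point force P=12 kN at a=2 m (b=L-a=4):
  y_4 = -Pb²x²(3aL-(3a+b)x)/(6L³EI)  [x≤a] = -12·4²·(3/2)²·(3·2·6-(3·2+4)·(3/2))/(6·6³·100000) = -7/100000 m
Superposition: y = Σ y_i = -112519/256000000 m ≈ -0.000440 m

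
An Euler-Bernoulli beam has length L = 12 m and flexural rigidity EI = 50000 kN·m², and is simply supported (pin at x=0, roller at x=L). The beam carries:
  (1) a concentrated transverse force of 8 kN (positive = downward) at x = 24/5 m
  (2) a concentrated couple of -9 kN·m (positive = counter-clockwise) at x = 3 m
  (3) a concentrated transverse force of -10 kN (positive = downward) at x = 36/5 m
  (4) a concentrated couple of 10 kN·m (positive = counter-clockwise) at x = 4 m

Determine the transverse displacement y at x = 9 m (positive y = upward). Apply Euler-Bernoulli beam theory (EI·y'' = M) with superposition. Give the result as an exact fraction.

y(9) = 33047/25000000 m

Load 1 — point force P=8 kN at a=24/5 m (b=L-a=36/5):
  y_1 = -Pa(L-x)(2Lx-a²-x²)/(6LEI)  [x>a] = -8·(24/5)·(12-9)·(2·12·9-(24/5)²-9²)/(6·12·50000) = -2799/781250 m
Load 2 — applied couple M₀=-9 kN·m at a=3 m (b=L-a=9):
  y_2 = (M₀x³/(6L)-M₀(x-a)²/2+C₁x)/EI  [x>a] with C₁=M₀(3b²-L²)/(6L)=-99/8 = ((-9)·9³/(6·12)-(-9)·(9-3)²/2+(-99/8)·9)/50000 = -81/100000 m
Load 3 — point force P=-10 kN at a=36/5 m (b=L-a=24/5):
  y_3 = -Pa(L-x)(2Lx-a²-x²)/(6LEI)  [x>a] = -(-10)·(36/5)·(12-9)·(2·12·9-(36/5)²-9²)/(6·12·50000) = 6237/1250000 m
Load 4 — applied couple M₀=10 kN·m at a=4 m (b=L-a=8):
  y_4 = (M₀x³/(6L)-M₀(x-a)²/2+C₁x)/EI  [x>a] with C₁=M₀(3b²-L²)/(6L)=20/3 = (10·9³/(6·12)-10·(9-4)²/2+(20/3)·9)/50000 = 29/40000 m
Superposition: y = Σ y_i = 33047/25000000 m ≈ 0.001322 m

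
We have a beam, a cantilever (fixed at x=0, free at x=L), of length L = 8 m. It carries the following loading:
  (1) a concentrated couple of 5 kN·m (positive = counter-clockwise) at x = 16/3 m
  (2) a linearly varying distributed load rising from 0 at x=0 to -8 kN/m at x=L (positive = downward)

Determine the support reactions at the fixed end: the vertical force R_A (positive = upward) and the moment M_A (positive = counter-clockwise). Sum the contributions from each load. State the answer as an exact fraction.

Load 1 — applied couple M₀=5 kN·m at a=16/3 m (b=L-a=8/3):
  R_A = 0 kN
  M_A = -M₀ = -5 kN·m
Load 2 — triangular load w₀=-8 kN/m (0→w₀ over full span):
  R_A = w₀L/2 = (-8)·8/2 = -32 kN
  M_A = w₀L²/3 = (-8)·8²/3 = -512/3 kN·m
Superposition: R_A = -32 kN, M_A = -527/3 kN·m

R_A = -32 kN, M_A = -527/3 kN·m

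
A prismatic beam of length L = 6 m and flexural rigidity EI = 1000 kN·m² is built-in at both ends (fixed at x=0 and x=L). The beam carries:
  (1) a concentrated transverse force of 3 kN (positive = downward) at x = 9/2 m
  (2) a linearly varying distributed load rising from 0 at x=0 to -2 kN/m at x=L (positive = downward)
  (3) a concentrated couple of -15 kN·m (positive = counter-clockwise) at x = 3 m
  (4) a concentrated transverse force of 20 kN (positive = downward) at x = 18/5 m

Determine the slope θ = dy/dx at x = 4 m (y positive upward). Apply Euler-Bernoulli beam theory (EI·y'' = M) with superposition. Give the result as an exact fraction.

θ(4) = 13987/1800000 rad

Load 1 — point force P=3 kN at a=9/2 m (b=L-a=3/2):
  θ_1 = -Pb²x(2aL-(3a+b)x)/(2L³EI)  [x≤a] = -3·(3/2)²·4·(2·(9/2)·6-(3·(9/2)+(3/2))·4)/(2·6³·1000) = 3/8000 rad
Load 2 — triangular load w₀=-2 kN/m (0→w₀ over full span):
  θ_2 = -w₀(2x(L-x)(L-2x)(x+2L)+x²(L-x)²)/(120LEI) = -(-2)·(2·4·(6-4)·(6-2·4)·(4+2·6)+4²·(6-4)²)/(120·6·1000) = -7/5625 rad
Load 3 — applied couple M₀=-15 kN·m at a=3 m (b=L-a=3):
  θ_3 = (R_Ax²/2 - M_Ax - M₀(x-a))/EI  [x>a] with R_A=-15/4, M_A=-15/4 = ((-15/4)·4²/2 - (-15/4)·4 - (-15)·(4-3))/1000 = 0 rad
Load 4 — point force P=20 kN at a=18/5 m (b=L-a=12/5):
  θ_4 = Pa²(L-x)(2bL-(3b+a)(L-x))/(2L³EI)  [x>a] = 20·(18/5)²·(6-4)·(2·(12/5)·6-(3·(12/5)+(18/5))·(6-4))/(2·6³·1000) = 27/3125 rad
Superposition: θ = Σ θ_i = 13987/1800000 rad ≈ 0.007771 rad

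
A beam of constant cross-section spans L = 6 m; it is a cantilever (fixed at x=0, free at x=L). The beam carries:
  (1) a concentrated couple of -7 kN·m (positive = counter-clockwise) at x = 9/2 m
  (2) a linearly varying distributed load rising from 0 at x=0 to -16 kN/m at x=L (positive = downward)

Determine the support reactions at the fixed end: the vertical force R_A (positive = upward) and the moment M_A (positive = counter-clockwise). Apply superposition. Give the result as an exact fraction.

R_A = -48 kN, M_A = -185 kN·m

Load 1 — applied couple M₀=-7 kN·m at a=9/2 m (b=L-a=3/2):
  R_A = 0 kN
  M_A = -M₀ = -(-7) = 7 kN·m
Load 2 — triangular load w₀=-16 kN/m (0→w₀ over full span):
  R_A = w₀L/2 = (-16)·6/2 = -48 kN
  M_A = w₀L²/3 = (-16)·6²/3 = -192 kN·m
Superposition: R_A = -48 kN, M_A = -185 kN·m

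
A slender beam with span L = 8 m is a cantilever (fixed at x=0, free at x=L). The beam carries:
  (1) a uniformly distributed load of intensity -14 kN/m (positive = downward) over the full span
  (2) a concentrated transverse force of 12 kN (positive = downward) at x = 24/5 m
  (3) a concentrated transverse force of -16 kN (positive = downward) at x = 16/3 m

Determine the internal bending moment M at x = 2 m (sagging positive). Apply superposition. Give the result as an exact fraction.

M(2) = 4076/15 kN·m

Load 1 — uniform load w=-14 kN/m over full span:
  M_1 = -w(L-x)²/2 = -(-14)·(8-2)²/2 = 252 kN·m
Load 2 — point force P=12 kN at a=24/5 m (b=L-a=16/5):
  M_2 = -P(a-x)  [x≤a] = -12·((24/5)-2) = -168/5 kN·m
Load 3 — point force P=-16 kN at a=16/3 m (b=L-a=8/3):
  M_3 = -P(a-x)  [x≤a] = -(-16)·((16/3)-2) = 160/3 kN·m
Superposition: M = Σ M_i = 4076/15 kN·m ≈ 271.733333 kN·m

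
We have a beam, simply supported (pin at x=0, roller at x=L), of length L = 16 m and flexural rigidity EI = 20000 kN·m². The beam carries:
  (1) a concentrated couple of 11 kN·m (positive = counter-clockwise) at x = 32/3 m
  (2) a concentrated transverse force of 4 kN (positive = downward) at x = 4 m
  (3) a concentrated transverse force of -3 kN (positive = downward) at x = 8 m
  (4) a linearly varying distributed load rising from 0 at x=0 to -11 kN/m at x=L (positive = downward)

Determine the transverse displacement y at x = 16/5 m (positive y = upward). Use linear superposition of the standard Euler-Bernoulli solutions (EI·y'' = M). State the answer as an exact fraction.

y(16/5) = 11289448/87890625 m

Load 1 — applied couple M₀=11 kN·m at a=32/3 m (b=L-a=16/3):
  y_1 = (M₀x³/(6L)+C₁x)/EI  [x≤a] with C₁=M₀(3b²-L²)/(6L)=-176/9 = (11·(16/5)³/(6·16)+(-176/9)·(16/5))/20000 = -2068/703125 m
Load 2 — point force P=4 kN at a=4 m (b=L-a=12):
  y_2 = -Pbx(L²-b²-x²)/(6LEI)  [x≤a] = -4·12·(16/5)·(16²-12²-(16/5)²)/(6·16·20000) = -636/78125 m
Load 3 — point force P=-3 kN at a=8 m (b=L-a=8):
  y_3 = -Pbx(L²-b²-x²)/(6LEI)  [x≤a] = -(-3)·8·(16/5)·(16²-8²-(16/5)²)/(6·16·20000) = 568/78125 m
Load 4 — triangular load w₀=-11 kN/m (0→w₀ over full span):
  y_4 = -w₀x(7L⁴-10L²x²+3x⁴)/(360LEI) = -(-11)·(16/5)·(7·16⁴-10·16²·(16/5)²+3·(16/5)⁴)/(360·16·20000) = 3874816/29296875 m
Superposition: y = Σ y_i = 11289448/87890625 m ≈ 0.128449 m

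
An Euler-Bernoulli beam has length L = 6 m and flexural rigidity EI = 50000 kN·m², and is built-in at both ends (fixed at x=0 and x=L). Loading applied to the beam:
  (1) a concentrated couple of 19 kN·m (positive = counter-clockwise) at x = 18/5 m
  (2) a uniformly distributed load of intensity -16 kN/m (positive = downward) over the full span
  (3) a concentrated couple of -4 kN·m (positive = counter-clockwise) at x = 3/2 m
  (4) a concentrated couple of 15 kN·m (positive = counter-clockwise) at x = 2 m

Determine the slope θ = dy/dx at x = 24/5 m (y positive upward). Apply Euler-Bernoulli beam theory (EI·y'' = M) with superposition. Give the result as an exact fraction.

θ(24/5) = -4647/7812500 rad

Load 1 — applied couple M₀=19 kN·m at a=18/5 m (b=L-a=12/5):
  θ_1 = (R_Ax²/2 - M_Ax - M₀(x-a))/EI  [x>a] with R_A=114/25, M_A=152/25 = ((114/25)·(24/5)²/2 - (152/25)·(24/5) - 19·((24/5)-(18/5)))/50000 = 171/15625000 rad
Load 2 — uniform load w=-16 kN/m over full span:
  θ_2 = -wx(L-x)(L-2x)/(12EI) = -(-16)·(24/5)·(6-(24/5))·(6-2·(24/5))/(12·50000) = -216/390625 rad
Load 3 — applied couple M₀=-4 kN·m at a=3/2 m (b=L-a=9/2):
  θ_3 = (R_Ax²/2 - M_Ax - M₀(x-a))/EI  [x>a] with R_A=-3/4, M_A=3/4 = ((-3/4)·(24/5)²/2 - (3/4)·(24/5) - (-4)·((24/5)-(3/2)))/50000 = 3/156250 rad
Load 4 — applied couple M₀=15 kN·m at a=2 m (b=L-a=4):
  θ_4 = (R_Ax²/2 - M_Ax - M₀(x-a))/EI  [x>a] with R_A=10/3, M_A=0 = ((10/3)·(24/5)²/2 - 0·(24/5) - 15·((24/5)-2))/50000 = -9/125000 rad
Superposition: θ = Σ θ_i = -4647/7812500 rad ≈ -0.000595 rad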